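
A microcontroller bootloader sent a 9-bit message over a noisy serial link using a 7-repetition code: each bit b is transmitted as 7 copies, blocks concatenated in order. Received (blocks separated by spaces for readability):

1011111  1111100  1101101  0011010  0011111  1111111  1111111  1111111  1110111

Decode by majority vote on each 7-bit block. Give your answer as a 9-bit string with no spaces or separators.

Block 1 (1011111): 6 ones → 1
Block 2 (1111100): 5 ones → 1
Block 3 (1101101): 5 ones → 1
Block 4 (0011010): 3 ones → 0
Block 5 (0011111): 5 ones → 1
Block 6 (1111111): 7 ones → 1
Block 7 (1111111): 7 ones → 1
Block 8 (1111111): 7 ones → 1
Block 9 (1110111): 6 ones → 1

111011111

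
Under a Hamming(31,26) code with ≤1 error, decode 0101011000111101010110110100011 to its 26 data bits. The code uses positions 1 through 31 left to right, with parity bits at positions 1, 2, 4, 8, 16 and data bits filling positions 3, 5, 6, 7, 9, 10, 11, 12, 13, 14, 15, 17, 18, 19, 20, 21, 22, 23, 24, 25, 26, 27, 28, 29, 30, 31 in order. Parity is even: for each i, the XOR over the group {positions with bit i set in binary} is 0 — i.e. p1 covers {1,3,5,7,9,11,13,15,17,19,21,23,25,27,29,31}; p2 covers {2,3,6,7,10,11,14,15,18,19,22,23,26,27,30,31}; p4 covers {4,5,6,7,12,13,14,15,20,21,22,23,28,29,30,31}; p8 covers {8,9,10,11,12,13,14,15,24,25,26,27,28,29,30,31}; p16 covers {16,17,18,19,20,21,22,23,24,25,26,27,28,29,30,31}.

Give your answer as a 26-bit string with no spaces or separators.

s1 (pos 1,3,5,7,9,11,13,15,17,19,21,23,25,27,29,31): 0⊕0⊕0⊕1⊕0⊕1⊕1⊕0⊕0⊕0⊕1⊕1⊕0⊕0⊕0⊕1 = 0
s2 (pos 2,3,6,7,10,11,14,15,18,19,22,23,26,27,30,31): 1⊕0⊕1⊕1⊕0⊕1⊕1⊕0⊕1⊕0⊕0⊕1⊕1⊕0⊕1⊕1 = 0
s4 (pos 4,5,6,7,12,13,14,15,20,21,22,23,28,29,30,31): 1⊕0⊕1⊕1⊕1⊕1⊕1⊕0⊕1⊕1⊕0⊕1⊕0⊕0⊕1⊕1 = 1
s8 (pos 8,9,10,11,12,13,14,15,24,25,26,27,28,29,30,31): 0⊕0⊕0⊕1⊕1⊕1⊕1⊕0⊕1⊕0⊕1⊕0⊕0⊕0⊕1⊕1 = 0
s16 (pos 16,17,18,19,20,21,22,23,24,25,26,27,28,29,30,31): 1⊕0⊕1⊕0⊕1⊕1⊕0⊕1⊕1⊕0⊕1⊕0⊕0⊕0⊕1⊕1 = 1
Syndrome s16…s1 = 10100 → error at position 20.
Flip position 20: 0101011000111101010110110100011 → 0101011000111101010010110100011
Read data bits from positions 3,5,6,7,9,10,11,12,13,14,15,17,18,19,20,21,22,23,24,25,26,27,28,29,30,31: 00110011110010010110100011

00110011110010010110100011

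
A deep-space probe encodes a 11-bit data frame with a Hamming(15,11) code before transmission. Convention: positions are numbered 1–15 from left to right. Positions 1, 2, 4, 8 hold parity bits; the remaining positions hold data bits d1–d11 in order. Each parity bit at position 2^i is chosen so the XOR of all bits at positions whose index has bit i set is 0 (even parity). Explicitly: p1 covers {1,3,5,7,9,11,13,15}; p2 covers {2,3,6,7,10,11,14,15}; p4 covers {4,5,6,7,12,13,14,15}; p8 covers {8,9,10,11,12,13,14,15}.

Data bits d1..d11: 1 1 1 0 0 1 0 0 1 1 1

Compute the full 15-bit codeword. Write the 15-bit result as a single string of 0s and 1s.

Place data at non-parity positions: p1 p2 1 p4 1 1 0 p8 0 1 0 0 1 1 1
p1 (pos 1,3,5,7,9,11,13,15): XOR of data positions = 1⊕1⊕0⊕0⊕0⊕1⊕1 = 0
p2 (pos 2,3,6,7,10,11,14,15): XOR of data positions = 1⊕1⊕0⊕1⊕0⊕1⊕1 = 1
p4 (pos 4,5,6,7,12,13,14,15): XOR of data positions = 1⊕1⊕0⊕0⊕1⊕1⊕1 = 1
p8 (pos 8,9,10,11,12,13,14,15): XOR of data positions = 0⊕1⊕0⊕0⊕1⊕1⊕1 = 0
Codeword: 011111000100111

011111000100111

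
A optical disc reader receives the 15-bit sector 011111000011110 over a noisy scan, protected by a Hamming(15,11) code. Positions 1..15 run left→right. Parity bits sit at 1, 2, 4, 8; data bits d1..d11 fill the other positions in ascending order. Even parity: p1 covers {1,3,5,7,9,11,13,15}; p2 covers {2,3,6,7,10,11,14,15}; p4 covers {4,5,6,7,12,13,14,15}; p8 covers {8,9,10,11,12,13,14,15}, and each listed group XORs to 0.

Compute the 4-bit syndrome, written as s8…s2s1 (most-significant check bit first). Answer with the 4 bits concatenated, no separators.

s1 (pos 1,3,5,7,9,11,13,15): 0⊕1⊕1⊕0⊕0⊕1⊕1⊕0 = 0
s2 (pos 2,3,6,7,10,11,14,15): 1⊕1⊕1⊕0⊕0⊕1⊕1⊕0 = 1
s4 (pos 4,5,6,7,12,13,14,15): 1⊕1⊕1⊕0⊕1⊕1⊕1⊕0 = 0
s8 (pos 8,9,10,11,12,13,14,15): 0⊕0⊕0⊕1⊕1⊕1⊕1⊕0 = 0
Syndrome s8…s1 = 0010 → error at position 2.

0010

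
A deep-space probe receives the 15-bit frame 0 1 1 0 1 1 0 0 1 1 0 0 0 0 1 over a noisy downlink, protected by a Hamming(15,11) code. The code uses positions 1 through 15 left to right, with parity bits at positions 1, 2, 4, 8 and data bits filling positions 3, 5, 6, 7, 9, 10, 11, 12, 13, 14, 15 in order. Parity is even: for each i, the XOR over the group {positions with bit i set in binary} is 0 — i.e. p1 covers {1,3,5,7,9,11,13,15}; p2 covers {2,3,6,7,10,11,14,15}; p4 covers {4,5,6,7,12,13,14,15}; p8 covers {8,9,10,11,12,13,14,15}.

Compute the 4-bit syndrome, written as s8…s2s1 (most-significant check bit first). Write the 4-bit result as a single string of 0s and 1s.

1110

s1 (pos 1,3,5,7,9,11,13,15): 0⊕1⊕1⊕0⊕1⊕0⊕0⊕1 = 0
s2 (pos 2,3,6,7,10,11,14,15): 1⊕1⊕1⊕0⊕1⊕0⊕0⊕1 = 1
s4 (pos 4,5,6,7,12,13,14,15): 0⊕1⊕1⊕0⊕0⊕0⊕0⊕1 = 1
s8 (pos 8,9,10,11,12,13,14,15): 0⊕1⊕1⊕0⊕0⊕0⊕0⊕1 = 1
Syndrome s8…s1 = 1110 → error at position 14.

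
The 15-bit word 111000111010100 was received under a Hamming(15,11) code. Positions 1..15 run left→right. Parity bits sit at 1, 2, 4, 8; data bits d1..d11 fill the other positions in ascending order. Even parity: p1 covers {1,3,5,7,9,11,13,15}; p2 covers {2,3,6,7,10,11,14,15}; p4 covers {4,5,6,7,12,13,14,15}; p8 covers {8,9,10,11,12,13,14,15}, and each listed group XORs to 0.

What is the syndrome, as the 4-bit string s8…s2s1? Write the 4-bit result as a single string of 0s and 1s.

s1 (pos 1,3,5,7,9,11,13,15): 1⊕1⊕0⊕1⊕1⊕1⊕1⊕0 = 0
s2 (pos 2,3,6,7,10,11,14,15): 1⊕1⊕0⊕1⊕0⊕1⊕0⊕0 = 0
s4 (pos 4,5,6,7,12,13,14,15): 0⊕0⊕0⊕1⊕0⊕1⊕0⊕0 = 0
s8 (pos 8,9,10,11,12,13,14,15): 1⊕1⊕0⊕1⊕0⊕1⊕0⊕0 = 0
Syndrome s8…s1 = 0000 → no error.

0000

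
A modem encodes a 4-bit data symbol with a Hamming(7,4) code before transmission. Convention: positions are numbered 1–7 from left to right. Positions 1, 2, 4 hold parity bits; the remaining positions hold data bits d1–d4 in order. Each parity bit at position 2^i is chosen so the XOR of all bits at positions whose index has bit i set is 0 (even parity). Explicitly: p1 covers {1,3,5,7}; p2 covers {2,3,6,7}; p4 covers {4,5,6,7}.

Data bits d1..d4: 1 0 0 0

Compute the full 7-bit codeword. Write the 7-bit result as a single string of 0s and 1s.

Place data at non-parity positions: p1 p2 1 p4 0 0 0
p1 (pos 1,3,5,7): XOR of data positions = 1⊕0⊕0 = 1
p2 (pos 2,3,6,7): XOR of data positions = 1⊕0⊕0 = 1
p4 (pos 4,5,6,7): XOR of data positions = 0⊕0⊕0 = 0
Codeword: 1110000

1110000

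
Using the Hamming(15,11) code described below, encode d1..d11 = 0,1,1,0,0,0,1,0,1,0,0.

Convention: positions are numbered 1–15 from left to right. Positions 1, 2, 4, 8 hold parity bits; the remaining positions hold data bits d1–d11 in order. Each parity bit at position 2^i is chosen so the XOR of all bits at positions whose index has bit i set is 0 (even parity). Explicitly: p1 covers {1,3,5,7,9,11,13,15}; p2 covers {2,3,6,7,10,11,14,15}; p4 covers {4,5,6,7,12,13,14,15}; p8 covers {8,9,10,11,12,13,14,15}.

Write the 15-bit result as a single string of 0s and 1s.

100111000010100

Place data at non-parity positions: p1 p2 0 p4 1 1 0 p8 0 0 1 0 1 0 0
p1 (pos 1,3,5,7,9,11,13,15): XOR of data positions = 0⊕1⊕0⊕0⊕1⊕1⊕0 = 1
p2 (pos 2,3,6,7,10,11,14,15): XOR of data positions = 0⊕1⊕0⊕0⊕1⊕0⊕0 = 0
p4 (pos 4,5,6,7,12,13,14,15): XOR of data positions = 1⊕1⊕0⊕0⊕1⊕0⊕0 = 1
p8 (pos 8,9,10,11,12,13,14,15): XOR of data positions = 0⊕0⊕1⊕0⊕1⊕0⊕0 = 0
Codeword: 100111000010100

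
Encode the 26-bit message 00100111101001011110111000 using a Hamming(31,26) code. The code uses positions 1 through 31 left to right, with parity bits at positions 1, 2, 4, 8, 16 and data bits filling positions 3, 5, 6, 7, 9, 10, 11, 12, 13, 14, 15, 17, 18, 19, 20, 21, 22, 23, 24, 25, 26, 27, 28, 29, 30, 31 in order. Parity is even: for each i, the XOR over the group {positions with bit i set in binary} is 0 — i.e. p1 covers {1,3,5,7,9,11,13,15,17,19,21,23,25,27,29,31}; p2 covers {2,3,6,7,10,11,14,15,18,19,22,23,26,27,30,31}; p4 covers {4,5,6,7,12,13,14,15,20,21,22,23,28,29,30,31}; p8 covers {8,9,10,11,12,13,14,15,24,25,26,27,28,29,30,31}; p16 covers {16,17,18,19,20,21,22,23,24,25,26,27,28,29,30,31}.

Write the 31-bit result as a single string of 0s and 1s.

1100010101111010001011110111000

Place data at non-parity positions: p1 p2 0 p4 0 1 0 p8 0 1 1 1 1 0 1 p16 0 0 1 0 1 1 1 1 0 1 1 1 0 0 0
p1 (pos 1,3,5,7,9,11,13,15,17,19,21,23,25,27,29,31): XOR of data positions = 0⊕0⊕0⊕0⊕1⊕1⊕1⊕0⊕1⊕1⊕1⊕0⊕1⊕0⊕0 = 1
p2 (pos 2,3,6,7,10,11,14,15,18,19,22,23,26,27,30,31): XOR of data positions = 0⊕1⊕0⊕1⊕1⊕0⊕1⊕0⊕1⊕1⊕1⊕1⊕1⊕0⊕0 = 1
p4 (pos 4,5,6,7,12,13,14,15,20,21,22,23,28,29,30,31): XOR of data positions = 0⊕1⊕0⊕1⊕1⊕0⊕1⊕0⊕1⊕1⊕1⊕1⊕0⊕0⊕0 = 0
p8 (pos 8,9,10,11,12,13,14,15,24,25,26,27,28,29,30,31): XOR of data positions = 0⊕1⊕1⊕1⊕1⊕0⊕1⊕1⊕0⊕1⊕1⊕1⊕0⊕0⊕0 = 1
p16 (pos 16,17,18,19,20,21,22,23,24,25,26,27,28,29,30,31): XOR of data positions = 0⊕0⊕1⊕0⊕1⊕1⊕1⊕1⊕0⊕1⊕1⊕1⊕0⊕0⊕0 = 0
Codeword: 1100010101111010001011110111000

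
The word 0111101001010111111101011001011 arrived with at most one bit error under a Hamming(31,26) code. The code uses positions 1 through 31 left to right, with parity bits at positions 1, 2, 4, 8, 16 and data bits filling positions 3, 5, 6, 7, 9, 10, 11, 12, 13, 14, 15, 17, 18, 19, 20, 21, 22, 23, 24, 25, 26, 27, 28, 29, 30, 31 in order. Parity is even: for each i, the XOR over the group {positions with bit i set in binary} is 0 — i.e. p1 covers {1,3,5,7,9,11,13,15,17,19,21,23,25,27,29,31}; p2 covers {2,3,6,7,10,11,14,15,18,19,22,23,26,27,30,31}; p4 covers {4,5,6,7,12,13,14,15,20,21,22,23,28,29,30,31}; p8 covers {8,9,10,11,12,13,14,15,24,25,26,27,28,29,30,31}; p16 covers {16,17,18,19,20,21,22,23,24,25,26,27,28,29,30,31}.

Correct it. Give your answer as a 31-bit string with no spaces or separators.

s1 (pos 1,3,5,7,9,11,13,15,17,19,21,23,25,27,29,31): 0⊕1⊕1⊕1⊕0⊕0⊕0⊕1⊕1⊕1⊕0⊕0⊕1⊕0⊕0⊕1 = 0
s2 (pos 2,3,6,7,10,11,14,15,18,19,22,23,26,27,30,31): 1⊕1⊕0⊕1⊕1⊕0⊕1⊕1⊕1⊕1⊕1⊕0⊕0⊕0⊕1⊕1 = 1
s4 (pos 4,5,6,7,12,13,14,15,20,21,22,23,28,29,30,31): 1⊕1⊕0⊕1⊕1⊕0⊕1⊕1⊕1⊕0⊕1⊕0⊕1⊕0⊕1⊕1 = 1
s8 (pos 8,9,10,11,12,13,14,15,24,25,26,27,28,29,30,31): 0⊕0⊕1⊕0⊕1⊕0⊕1⊕1⊕1⊕1⊕0⊕0⊕1⊕0⊕1⊕1 = 1
s16 (pos 16,17,18,19,20,21,22,23,24,25,26,27,28,29,30,31): 1⊕1⊕1⊕1⊕1⊕0⊕1⊕0⊕1⊕1⊕0⊕0⊕1⊕0⊕1⊕1 = 1
Syndrome s16…s1 = 11110 → error at position 30.
Flip position 30: 0111101001010111111101011001011 → 0111101001010111111101011001001

0111101001010111111101011001001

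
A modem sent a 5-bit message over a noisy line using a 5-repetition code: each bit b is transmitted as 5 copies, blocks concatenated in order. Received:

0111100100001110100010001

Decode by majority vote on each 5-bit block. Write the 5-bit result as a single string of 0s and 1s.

10100

Block 1 (01111): 4 ones → 1
Block 2 (00100): 1 one → 0
Block 3 (00111): 3 ones → 1
Block 4 (01000): 1 one → 0
Block 5 (10001): 2 ones → 0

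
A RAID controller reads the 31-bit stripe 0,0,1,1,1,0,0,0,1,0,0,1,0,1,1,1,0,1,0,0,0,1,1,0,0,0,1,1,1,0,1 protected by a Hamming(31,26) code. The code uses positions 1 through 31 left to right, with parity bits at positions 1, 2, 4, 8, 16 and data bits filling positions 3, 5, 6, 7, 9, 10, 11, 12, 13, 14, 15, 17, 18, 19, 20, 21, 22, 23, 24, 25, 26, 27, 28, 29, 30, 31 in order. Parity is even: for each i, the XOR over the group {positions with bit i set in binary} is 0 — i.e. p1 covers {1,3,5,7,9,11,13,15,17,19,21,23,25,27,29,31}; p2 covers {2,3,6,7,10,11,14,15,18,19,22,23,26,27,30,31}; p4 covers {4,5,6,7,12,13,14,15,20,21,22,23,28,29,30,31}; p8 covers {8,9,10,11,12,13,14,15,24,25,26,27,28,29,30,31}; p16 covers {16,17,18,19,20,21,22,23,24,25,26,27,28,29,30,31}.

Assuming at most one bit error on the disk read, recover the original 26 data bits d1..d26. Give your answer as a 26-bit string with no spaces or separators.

11001001011010001100011101

s1 (pos 1,3,5,7,9,11,13,15,17,19,21,23,25,27,29,31): 0⊕1⊕1⊕0⊕1⊕0⊕0⊕1⊕0⊕0⊕0⊕1⊕0⊕1⊕1⊕1 = 0
s2 (pos 2,3,6,7,10,11,14,15,18,19,22,23,26,27,30,31): 0⊕1⊕0⊕0⊕0⊕0⊕1⊕1⊕1⊕0⊕1⊕1⊕0⊕1⊕0⊕1 = 0
s4 (pos 4,5,6,7,12,13,14,15,20,21,22,23,28,29,30,31): 1⊕1⊕0⊕0⊕1⊕0⊕1⊕1⊕0⊕0⊕1⊕1⊕1⊕1⊕0⊕1 = 0
s8 (pos 8,9,10,11,12,13,14,15,24,25,26,27,28,29,30,31): 0⊕1⊕0⊕0⊕1⊕0⊕1⊕1⊕0⊕0⊕0⊕1⊕1⊕1⊕0⊕1 = 0
s16 (pos 16,17,18,19,20,21,22,23,24,25,26,27,28,29,30,31): 1⊕0⊕1⊕0⊕0⊕0⊕1⊕1⊕0⊕0⊕0⊕1⊕1⊕1⊕0⊕1 = 0
Syndrome s16…s1 = 00000 → no error.
Read data bits from positions 3,5,6,7,9,10,11,12,13,14,15,17,18,19,20,21,22,23,24,25,26,27,28,29,30,31: 11001001011010001100011101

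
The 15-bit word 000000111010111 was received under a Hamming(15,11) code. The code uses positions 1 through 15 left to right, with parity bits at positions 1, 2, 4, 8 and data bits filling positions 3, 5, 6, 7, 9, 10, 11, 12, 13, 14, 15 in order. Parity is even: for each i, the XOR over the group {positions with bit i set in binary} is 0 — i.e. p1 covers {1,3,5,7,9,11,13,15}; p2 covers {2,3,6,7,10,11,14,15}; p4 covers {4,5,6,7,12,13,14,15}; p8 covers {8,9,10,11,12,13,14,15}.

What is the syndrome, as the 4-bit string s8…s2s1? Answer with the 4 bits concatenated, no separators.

s1 (pos 1,3,5,7,9,11,13,15): 0⊕0⊕0⊕1⊕1⊕1⊕1⊕1 = 1
s2 (pos 2,3,6,7,10,11,14,15): 0⊕0⊕0⊕1⊕0⊕1⊕1⊕1 = 0
s4 (pos 4,5,6,7,12,13,14,15): 0⊕0⊕0⊕1⊕0⊕1⊕1⊕1 = 0
s8 (pos 8,9,10,11,12,13,14,15): 1⊕1⊕0⊕1⊕0⊕1⊕1⊕1 = 0
Syndrome s8…s1 = 0001 → error at position 1.

0001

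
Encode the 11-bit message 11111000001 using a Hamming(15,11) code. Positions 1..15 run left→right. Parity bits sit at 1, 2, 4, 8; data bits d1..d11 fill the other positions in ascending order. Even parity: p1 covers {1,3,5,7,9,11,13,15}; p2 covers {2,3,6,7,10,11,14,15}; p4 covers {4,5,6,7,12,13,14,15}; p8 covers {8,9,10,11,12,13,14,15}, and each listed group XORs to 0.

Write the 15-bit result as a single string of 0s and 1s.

101011101000001

Place data at non-parity positions: p1 p2 1 p4 1 1 1 p8 1 0 0 0 0 0 1
p1 (pos 1,3,5,7,9,11,13,15): XOR of data positions = 1⊕1⊕1⊕1⊕0⊕0⊕1 = 1
p2 (pos 2,3,6,7,10,11,14,15): XOR of data positions = 1⊕1⊕1⊕0⊕0⊕0⊕1 = 0
p4 (pos 4,5,6,7,12,13,14,15): XOR of data positions = 1⊕1⊕1⊕0⊕0⊕0⊕1 = 0
p8 (pos 8,9,10,11,12,13,14,15): XOR of data positions = 1⊕0⊕0⊕0⊕0⊕0⊕1 = 0
Codeword: 101011101000001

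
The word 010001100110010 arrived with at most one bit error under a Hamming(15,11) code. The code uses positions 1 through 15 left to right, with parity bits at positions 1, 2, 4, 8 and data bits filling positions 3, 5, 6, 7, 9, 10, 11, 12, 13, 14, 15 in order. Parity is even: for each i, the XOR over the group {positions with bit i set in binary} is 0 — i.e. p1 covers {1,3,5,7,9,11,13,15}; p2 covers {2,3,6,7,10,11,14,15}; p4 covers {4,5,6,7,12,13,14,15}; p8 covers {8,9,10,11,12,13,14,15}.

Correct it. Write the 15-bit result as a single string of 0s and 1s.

010001100111010

s1 (pos 1,3,5,7,9,11,13,15): 0⊕0⊕0⊕1⊕0⊕1⊕0⊕0 = 0
s2 (pos 2,3,6,7,10,11,14,15): 1⊕0⊕1⊕1⊕1⊕1⊕1⊕0 = 0
s4 (pos 4,5,6,7,12,13,14,15): 0⊕0⊕1⊕1⊕0⊕0⊕1⊕0 = 1
s8 (pos 8,9,10,11,12,13,14,15): 0⊕0⊕1⊕1⊕0⊕0⊕1⊕0 = 1
Syndrome s8…s1 = 1100 → error at position 12.
Flip position 12: 010001100110010 → 010001100111010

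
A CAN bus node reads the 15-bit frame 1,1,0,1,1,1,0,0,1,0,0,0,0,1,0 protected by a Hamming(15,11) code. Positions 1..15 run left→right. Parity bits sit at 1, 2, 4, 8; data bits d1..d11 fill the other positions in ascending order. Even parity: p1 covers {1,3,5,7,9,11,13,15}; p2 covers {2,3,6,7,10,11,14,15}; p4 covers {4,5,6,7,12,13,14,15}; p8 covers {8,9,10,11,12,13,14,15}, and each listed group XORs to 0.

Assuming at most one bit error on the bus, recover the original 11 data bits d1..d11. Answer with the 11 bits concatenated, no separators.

11101000010

s1 (pos 1,3,5,7,9,11,13,15): 1⊕0⊕1⊕0⊕1⊕0⊕0⊕0 = 1
s2 (pos 2,3,6,7,10,11,14,15): 1⊕0⊕1⊕0⊕0⊕0⊕1⊕0 = 1
s4 (pos 4,5,6,7,12,13,14,15): 1⊕1⊕1⊕0⊕0⊕0⊕1⊕0 = 0
s8 (pos 8,9,10,11,12,13,14,15): 0⊕1⊕0⊕0⊕0⊕0⊕1⊕0 = 0
Syndrome s8…s1 = 0011 → error at position 3.
Flip position 3: 110111001000010 → 111111001000010
Read data bits from positions 3,5,6,7,9,10,11,12,13,14,15: 11101000010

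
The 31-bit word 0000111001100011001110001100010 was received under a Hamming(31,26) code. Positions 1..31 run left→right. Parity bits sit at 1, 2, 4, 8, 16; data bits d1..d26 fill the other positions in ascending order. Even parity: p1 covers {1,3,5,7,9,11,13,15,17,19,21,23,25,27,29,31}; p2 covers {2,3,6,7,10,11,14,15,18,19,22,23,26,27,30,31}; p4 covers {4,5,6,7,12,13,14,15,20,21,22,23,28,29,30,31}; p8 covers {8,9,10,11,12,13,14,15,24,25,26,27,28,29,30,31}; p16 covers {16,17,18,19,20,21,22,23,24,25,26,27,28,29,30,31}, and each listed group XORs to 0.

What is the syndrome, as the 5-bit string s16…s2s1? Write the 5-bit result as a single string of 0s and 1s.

s1 (pos 1,3,5,7,9,11,13,15,17,19,21,23,25,27,29,31): 0⊕0⊕1⊕1⊕0⊕1⊕0⊕1⊕0⊕1⊕1⊕0⊕1⊕0⊕0⊕0 = 1
s2 (pos 2,3,6,7,10,11,14,15,18,19,22,23,26,27,30,31): 0⊕0⊕1⊕1⊕1⊕1⊕0⊕1⊕0⊕1⊕0⊕0⊕1⊕0⊕1⊕0 = 0
s4 (pos 4,5,6,7,12,13,14,15,20,21,22,23,28,29,30,31): 0⊕1⊕1⊕1⊕0⊕0⊕0⊕1⊕1⊕1⊕0⊕0⊕0⊕0⊕1⊕0 = 1
s8 (pos 8,9,10,11,12,13,14,15,24,25,26,27,28,29,30,31): 0⊕0⊕1⊕1⊕0⊕0⊕0⊕1⊕0⊕1⊕1⊕0⊕0⊕0⊕1⊕0 = 0
s16 (pos 16,17,18,19,20,21,22,23,24,25,26,27,28,29,30,31): 1⊕0⊕0⊕1⊕1⊕1⊕0⊕0⊕0⊕1⊕1⊕0⊕0⊕0⊕1⊕0 = 1
Syndrome s16…s1 = 10101 → error at position 21.

10101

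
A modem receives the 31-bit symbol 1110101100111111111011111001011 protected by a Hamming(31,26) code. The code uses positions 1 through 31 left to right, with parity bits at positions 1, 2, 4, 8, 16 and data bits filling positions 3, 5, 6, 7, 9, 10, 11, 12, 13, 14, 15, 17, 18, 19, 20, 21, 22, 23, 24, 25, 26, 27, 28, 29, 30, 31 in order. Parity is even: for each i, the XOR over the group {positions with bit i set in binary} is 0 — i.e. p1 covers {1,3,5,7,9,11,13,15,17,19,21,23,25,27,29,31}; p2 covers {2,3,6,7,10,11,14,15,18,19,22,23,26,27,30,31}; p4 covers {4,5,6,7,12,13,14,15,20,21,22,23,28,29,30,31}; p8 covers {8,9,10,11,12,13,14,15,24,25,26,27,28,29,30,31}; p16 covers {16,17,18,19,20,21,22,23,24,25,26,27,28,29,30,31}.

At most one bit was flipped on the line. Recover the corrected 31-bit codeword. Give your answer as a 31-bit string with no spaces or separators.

s1 (pos 1,3,5,7,9,11,13,15,17,19,21,23,25,27,29,31): 1⊕1⊕1⊕1⊕0⊕1⊕1⊕1⊕1⊕1⊕1⊕1⊕1⊕0⊕0⊕1 = 1
s2 (pos 2,3,6,7,10,11,14,15,18,19,22,23,26,27,30,31): 1⊕1⊕0⊕1⊕0⊕1⊕1⊕1⊕1⊕1⊕1⊕1⊕0⊕0⊕1⊕1 = 0
s4 (pos 4,5,6,7,12,13,14,15,20,21,22,23,28,29,30,31): 0⊕1⊕0⊕1⊕1⊕1⊕1⊕1⊕0⊕1⊕1⊕1⊕1⊕0⊕1⊕1 = 0
s8 (pos 8,9,10,11,12,13,14,15,24,25,26,27,28,29,30,31): 1⊕0⊕0⊕1⊕1⊕1⊕1⊕1⊕1⊕1⊕0⊕0⊕1⊕0⊕1⊕1 = 1
s16 (pos 16,17,18,19,20,21,22,23,24,25,26,27,28,29,30,31): 1⊕1⊕1⊕1⊕0⊕1⊕1⊕1⊕1⊕1⊕0⊕0⊕1⊕0⊕1⊕1 = 0
Syndrome s16…s1 = 01001 → error at position 9.
Flip position 9: 1110101100111111111011111001011 → 1110101110111111111011111001011

1110101110111111111011111001011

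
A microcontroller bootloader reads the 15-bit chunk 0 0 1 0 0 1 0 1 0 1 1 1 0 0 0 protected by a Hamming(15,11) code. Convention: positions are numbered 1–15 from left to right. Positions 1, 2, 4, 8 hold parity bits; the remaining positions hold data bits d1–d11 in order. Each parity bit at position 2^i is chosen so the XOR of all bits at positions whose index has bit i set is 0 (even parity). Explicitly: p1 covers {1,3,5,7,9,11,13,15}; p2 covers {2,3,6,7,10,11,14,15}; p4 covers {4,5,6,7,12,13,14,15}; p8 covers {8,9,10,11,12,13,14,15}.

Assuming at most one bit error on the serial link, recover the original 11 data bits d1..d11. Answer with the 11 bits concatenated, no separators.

s1 (pos 1,3,5,7,9,11,13,15): 0⊕1⊕0⊕0⊕0⊕1⊕0⊕0 = 0
s2 (pos 2,3,6,7,10,11,14,15): 0⊕1⊕1⊕0⊕1⊕1⊕0⊕0 = 0
s4 (pos 4,5,6,7,12,13,14,15): 0⊕0⊕1⊕0⊕1⊕0⊕0⊕0 = 0
s8 (pos 8,9,10,11,12,13,14,15): 1⊕0⊕1⊕1⊕1⊕0⊕0⊕0 = 0
Syndrome s8…s1 = 0000 → no error.
Read data bits from positions 3,5,6,7,9,10,11,12,13,14,15: 10100111000

10100111000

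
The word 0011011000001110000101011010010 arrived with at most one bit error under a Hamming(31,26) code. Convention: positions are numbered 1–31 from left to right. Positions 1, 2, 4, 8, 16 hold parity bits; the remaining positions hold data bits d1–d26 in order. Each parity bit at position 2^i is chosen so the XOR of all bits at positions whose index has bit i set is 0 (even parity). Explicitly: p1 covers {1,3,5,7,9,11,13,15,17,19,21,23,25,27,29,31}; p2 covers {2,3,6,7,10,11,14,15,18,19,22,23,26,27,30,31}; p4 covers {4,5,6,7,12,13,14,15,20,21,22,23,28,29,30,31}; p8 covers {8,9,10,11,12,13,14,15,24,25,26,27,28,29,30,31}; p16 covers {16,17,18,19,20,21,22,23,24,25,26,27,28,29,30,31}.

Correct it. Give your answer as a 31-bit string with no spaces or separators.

s1 (pos 1,3,5,7,9,11,13,15,17,19,21,23,25,27,29,31): 0⊕1⊕0⊕1⊕0⊕0⊕1⊕1⊕0⊕0⊕0⊕0⊕1⊕1⊕0⊕0 = 0
s2 (pos 2,3,6,7,10,11,14,15,18,19,22,23,26,27,30,31): 0⊕1⊕1⊕1⊕0⊕0⊕1⊕1⊕0⊕0⊕1⊕0⊕0⊕1⊕1⊕0 = 0
s4 (pos 4,5,6,7,12,13,14,15,20,21,22,23,28,29,30,31): 1⊕0⊕1⊕1⊕0⊕1⊕1⊕1⊕1⊕0⊕1⊕0⊕0⊕0⊕1⊕0 = 1
s8 (pos 8,9,10,11,12,13,14,15,24,25,26,27,28,29,30,31): 0⊕0⊕0⊕0⊕0⊕1⊕1⊕1⊕1⊕1⊕0⊕1⊕0⊕0⊕1⊕0 = 1
s16 (pos 16,17,18,19,20,21,22,23,24,25,26,27,28,29,30,31): 0⊕0⊕0⊕0⊕1⊕0⊕1⊕0⊕1⊕1⊕0⊕1⊕0⊕0⊕1⊕0 = 0
Syndrome s16…s1 = 01100 → error at position 12.
Flip position 12: 0011011000001110000101011010010 → 0011011000011110000101011010010

0011011000011110000101011010010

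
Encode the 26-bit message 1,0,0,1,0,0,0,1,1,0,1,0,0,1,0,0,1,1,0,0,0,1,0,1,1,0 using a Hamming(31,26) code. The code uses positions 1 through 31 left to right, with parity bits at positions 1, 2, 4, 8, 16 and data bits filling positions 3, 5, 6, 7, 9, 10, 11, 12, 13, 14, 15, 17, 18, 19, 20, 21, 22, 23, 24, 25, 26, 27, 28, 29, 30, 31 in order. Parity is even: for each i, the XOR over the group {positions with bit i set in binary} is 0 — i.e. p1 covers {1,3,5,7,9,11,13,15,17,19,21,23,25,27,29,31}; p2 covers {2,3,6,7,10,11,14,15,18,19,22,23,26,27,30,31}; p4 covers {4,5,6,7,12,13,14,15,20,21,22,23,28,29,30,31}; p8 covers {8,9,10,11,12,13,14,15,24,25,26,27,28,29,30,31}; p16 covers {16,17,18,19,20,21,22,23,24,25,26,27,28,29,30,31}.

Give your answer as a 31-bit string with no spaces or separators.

0010001000011010001001100010110

Place data at non-parity positions: p1 p2 1 p4 0 0 1 p8 0 0 0 1 1 0 1 p16 0 0 1 0 0 1 1 0 0 0 1 0 1 1 0
p1 (pos 1,3,5,7,9,11,13,15,17,19,21,23,25,27,29,31): XOR of data positions = 1⊕0⊕1⊕0⊕0⊕1⊕1⊕0⊕1⊕0⊕1⊕0⊕1⊕1⊕0 = 0
p2 (pos 2,3,6,7,10,11,14,15,18,19,22,23,26,27,30,31): XOR of data positions = 1⊕0⊕1⊕0⊕0⊕0⊕1⊕0⊕1⊕1⊕1⊕0⊕1⊕1⊕0 = 0
p4 (pos 4,5,6,7,12,13,14,15,20,21,22,23,28,29,30,31): XOR of data positions = 0⊕0⊕1⊕1⊕1⊕0⊕1⊕0⊕0⊕1⊕1⊕0⊕1⊕1⊕0 = 0
p8 (pos 8,9,10,11,12,13,14,15,24,25,26,27,28,29,30,31): XOR of data positions = 0⊕0⊕0⊕1⊕1⊕0⊕1⊕0⊕0⊕0⊕1⊕0⊕1⊕1⊕0 = 0
p16 (pos 16,17,18,19,20,21,22,23,24,25,26,27,28,29,30,31): XOR of data positions = 0⊕0⊕1⊕0⊕0⊕1⊕1⊕0⊕0⊕0⊕1⊕0⊕1⊕1⊕0 = 0
Codeword: 0010001000011010001001100010110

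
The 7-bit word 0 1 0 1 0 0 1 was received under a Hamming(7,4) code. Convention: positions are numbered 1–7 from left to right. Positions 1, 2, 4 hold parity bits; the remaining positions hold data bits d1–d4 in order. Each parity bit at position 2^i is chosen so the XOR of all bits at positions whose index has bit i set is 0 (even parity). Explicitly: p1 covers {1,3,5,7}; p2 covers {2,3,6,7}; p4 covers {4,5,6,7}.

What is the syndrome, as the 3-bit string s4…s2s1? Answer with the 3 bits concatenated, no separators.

001

s1 (pos 1,3,5,7): 0⊕0⊕0⊕1 = 1
s2 (pos 2,3,6,7): 1⊕0⊕0⊕1 = 0
s4 (pos 4,5,6,7): 1⊕0⊕0⊕1 = 0
Syndrome s4…s1 = 001 → error at position 1.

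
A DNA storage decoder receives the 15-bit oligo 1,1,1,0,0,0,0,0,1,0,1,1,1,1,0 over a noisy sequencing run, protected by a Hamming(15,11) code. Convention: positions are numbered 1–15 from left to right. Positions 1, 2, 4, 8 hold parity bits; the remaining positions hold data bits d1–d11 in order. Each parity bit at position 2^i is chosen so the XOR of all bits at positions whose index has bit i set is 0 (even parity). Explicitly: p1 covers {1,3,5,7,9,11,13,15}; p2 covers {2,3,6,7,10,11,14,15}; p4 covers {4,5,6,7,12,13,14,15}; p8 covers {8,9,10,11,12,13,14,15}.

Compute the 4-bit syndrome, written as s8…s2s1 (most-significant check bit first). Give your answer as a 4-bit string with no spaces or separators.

s1 (pos 1,3,5,7,9,11,13,15): 1⊕1⊕0⊕0⊕1⊕1⊕1⊕0 = 1
s2 (pos 2,3,6,7,10,11,14,15): 1⊕1⊕0⊕0⊕0⊕1⊕1⊕0 = 0
s4 (pos 4,5,6,7,12,13,14,15): 0⊕0⊕0⊕0⊕1⊕1⊕1⊕0 = 1
s8 (pos 8,9,10,11,12,13,14,15): 0⊕1⊕0⊕1⊕1⊕1⊕1⊕0 = 1
Syndrome s8…s1 = 1101 → error at position 13.

1101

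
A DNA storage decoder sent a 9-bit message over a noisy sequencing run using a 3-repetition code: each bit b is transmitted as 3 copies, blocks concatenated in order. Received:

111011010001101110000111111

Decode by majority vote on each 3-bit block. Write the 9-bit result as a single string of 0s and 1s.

110011011

Block 1 (111): 3 ones → 1
Block 2 (011): 2 ones → 1
Block 3 (010): 1 one → 0
Block 4 (001): 1 one → 0
Block 5 (101): 2 ones → 1
Block 6 (110): 2 ones → 1
Block 7 (000): 0 ones → 0
Block 8 (111): 3 ones → 1
Block 9 (111): 3 ones → 1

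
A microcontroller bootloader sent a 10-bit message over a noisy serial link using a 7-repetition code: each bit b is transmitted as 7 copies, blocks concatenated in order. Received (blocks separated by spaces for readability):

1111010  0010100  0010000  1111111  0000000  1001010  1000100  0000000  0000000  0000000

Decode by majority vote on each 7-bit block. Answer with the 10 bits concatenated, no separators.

1001000000

Block 1 (1111010): 5 ones → 1
Block 2 (0010100): 2 ones → 0
Block 3 (0010000): 1 one → 0
Block 4 (1111111): 7 ones → 1
Block 5 (0000000): 0 ones → 0
Block 6 (1001010): 3 ones → 0
Block 7 (1000100): 2 ones → 0
Block 8 (0000000): 0 ones → 0
Block 9 (0000000): 0 ones → 0
Block 10 (0000000): 0 ones → 0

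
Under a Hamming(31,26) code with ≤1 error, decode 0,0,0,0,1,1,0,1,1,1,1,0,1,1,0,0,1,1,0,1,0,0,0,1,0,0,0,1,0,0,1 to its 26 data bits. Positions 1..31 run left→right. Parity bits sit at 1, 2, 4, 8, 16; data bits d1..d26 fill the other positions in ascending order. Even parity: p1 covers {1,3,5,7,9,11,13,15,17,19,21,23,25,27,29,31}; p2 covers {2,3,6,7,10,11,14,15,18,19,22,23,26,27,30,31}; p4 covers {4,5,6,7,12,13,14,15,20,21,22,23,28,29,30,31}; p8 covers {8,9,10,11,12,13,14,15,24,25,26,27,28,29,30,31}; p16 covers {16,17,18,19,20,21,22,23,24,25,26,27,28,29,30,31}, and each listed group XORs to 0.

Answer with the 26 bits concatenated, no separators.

s1 (pos 1,3,5,7,9,11,13,15,17,19,21,23,25,27,29,31): 0⊕0⊕1⊕0⊕1⊕1⊕1⊕0⊕1⊕0⊕0⊕0⊕0⊕0⊕0⊕1 = 0
s2 (pos 2,3,6,7,10,11,14,15,18,19,22,23,26,27,30,31): 0⊕0⊕1⊕0⊕1⊕1⊕1⊕0⊕1⊕0⊕0⊕0⊕0⊕0⊕0⊕1 = 0
s4 (pos 4,5,6,7,12,13,14,15,20,21,22,23,28,29,30,31): 0⊕1⊕1⊕0⊕0⊕1⊕1⊕0⊕1⊕0⊕0⊕0⊕1⊕0⊕0⊕1 = 1
s8 (pos 8,9,10,11,12,13,14,15,24,25,26,27,28,29,30,31): 1⊕1⊕1⊕1⊕0⊕1⊕1⊕0⊕1⊕0⊕0⊕0⊕1⊕0⊕0⊕1 = 1
s16 (pos 16,17,18,19,20,21,22,23,24,25,26,27,28,29,30,31): 0⊕1⊕1⊕0⊕1⊕0⊕0⊕0⊕1⊕0⊕0⊕0⊕1⊕0⊕0⊕1 = 0
Syndrome s16…s1 = 01100 → error at position 12.
Flip position 12: 0000110111101100110100010001001 → 0000110111111100110100010001001
Read data bits from positions 3,5,6,7,9,10,11,12,13,14,15,17,18,19,20,21,22,23,24,25,26,27,28,29,30,31: 01101111110110100010001001

01101111110110100010001001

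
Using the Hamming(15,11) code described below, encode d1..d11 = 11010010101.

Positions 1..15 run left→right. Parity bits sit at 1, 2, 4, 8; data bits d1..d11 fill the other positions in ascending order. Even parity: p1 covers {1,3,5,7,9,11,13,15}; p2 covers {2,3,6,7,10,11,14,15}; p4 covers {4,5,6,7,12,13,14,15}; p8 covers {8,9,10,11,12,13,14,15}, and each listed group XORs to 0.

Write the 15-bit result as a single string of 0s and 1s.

001010110010101

Place data at non-parity positions: p1 p2 1 p4 1 0 1 p8 0 0 1 0 1 0 1
p1 (pos 1,3,5,7,9,11,13,15): XOR of data positions = 1⊕1⊕1⊕0⊕1⊕1⊕1 = 0
p2 (pos 2,3,6,7,10,11,14,15): XOR of data positions = 1⊕0⊕1⊕0⊕1⊕0⊕1 = 0
p4 (pos 4,5,6,7,12,13,14,15): XOR of data positions = 1⊕0⊕1⊕0⊕1⊕0⊕1 = 0
p8 (pos 8,9,10,11,12,13,14,15): XOR of data positions = 0⊕0⊕1⊕0⊕1⊕0⊕1 = 1
Codeword: 001010110010101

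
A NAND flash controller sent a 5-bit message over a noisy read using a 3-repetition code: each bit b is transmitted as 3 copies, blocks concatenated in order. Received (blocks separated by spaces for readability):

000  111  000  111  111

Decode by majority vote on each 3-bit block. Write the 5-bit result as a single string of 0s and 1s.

01011

Block 1 (000): 0 ones → 0
Block 2 (111): 3 ones → 1
Block 3 (000): 0 ones → 0
Block 4 (111): 3 ones → 1
Block 5 (111): 3 ones → 1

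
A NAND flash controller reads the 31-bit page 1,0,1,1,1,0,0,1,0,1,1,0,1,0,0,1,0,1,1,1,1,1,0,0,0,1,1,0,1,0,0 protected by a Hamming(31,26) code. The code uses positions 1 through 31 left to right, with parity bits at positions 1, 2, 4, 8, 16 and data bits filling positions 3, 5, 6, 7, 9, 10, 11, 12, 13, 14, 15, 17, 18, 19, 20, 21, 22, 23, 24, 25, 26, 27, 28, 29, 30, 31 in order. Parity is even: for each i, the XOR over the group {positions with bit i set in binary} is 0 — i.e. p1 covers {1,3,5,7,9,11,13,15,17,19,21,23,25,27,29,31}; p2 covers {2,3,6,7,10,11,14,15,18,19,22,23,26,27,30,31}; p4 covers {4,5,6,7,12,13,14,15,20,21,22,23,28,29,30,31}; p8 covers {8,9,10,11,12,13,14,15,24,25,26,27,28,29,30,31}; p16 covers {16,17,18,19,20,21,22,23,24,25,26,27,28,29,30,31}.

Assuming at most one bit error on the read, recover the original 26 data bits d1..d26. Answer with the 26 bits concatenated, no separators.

11000110100011111000110000

s1 (pos 1,3,5,7,9,11,13,15,17,19,21,23,25,27,29,31): 1⊕1⊕1⊕0⊕0⊕1⊕1⊕0⊕0⊕1⊕1⊕0⊕0⊕1⊕1⊕0 = 1
s2 (pos 2,3,6,7,10,11,14,15,18,19,22,23,26,27,30,31): 0⊕1⊕0⊕0⊕1⊕1⊕0⊕0⊕1⊕1⊕1⊕0⊕1⊕1⊕0⊕0 = 0
s4 (pos 4,5,6,7,12,13,14,15,20,21,22,23,28,29,30,31): 1⊕1⊕0⊕0⊕0⊕1⊕0⊕0⊕1⊕1⊕1⊕0⊕0⊕1⊕0⊕0 = 1
s8 (pos 8,9,10,11,12,13,14,15,24,25,26,27,28,29,30,31): 1⊕0⊕1⊕1⊕0⊕1⊕0⊕0⊕0⊕0⊕1⊕1⊕0⊕1⊕0⊕0 = 1
s16 (pos 16,17,18,19,20,21,22,23,24,25,26,27,28,29,30,31): 1⊕0⊕1⊕1⊕1⊕1⊕1⊕0⊕0⊕0⊕1⊕1⊕0⊕1⊕0⊕0 = 1
Syndrome s16…s1 = 11101 → error at position 29.
Flip position 29: 1011100101101001011111000110100 → 1011100101101001011111000110000
Read data bits from positions 3,5,6,7,9,10,11,12,13,14,15,17,18,19,20,21,22,23,24,25,26,27,28,29,30,31: 11000110100011111000110000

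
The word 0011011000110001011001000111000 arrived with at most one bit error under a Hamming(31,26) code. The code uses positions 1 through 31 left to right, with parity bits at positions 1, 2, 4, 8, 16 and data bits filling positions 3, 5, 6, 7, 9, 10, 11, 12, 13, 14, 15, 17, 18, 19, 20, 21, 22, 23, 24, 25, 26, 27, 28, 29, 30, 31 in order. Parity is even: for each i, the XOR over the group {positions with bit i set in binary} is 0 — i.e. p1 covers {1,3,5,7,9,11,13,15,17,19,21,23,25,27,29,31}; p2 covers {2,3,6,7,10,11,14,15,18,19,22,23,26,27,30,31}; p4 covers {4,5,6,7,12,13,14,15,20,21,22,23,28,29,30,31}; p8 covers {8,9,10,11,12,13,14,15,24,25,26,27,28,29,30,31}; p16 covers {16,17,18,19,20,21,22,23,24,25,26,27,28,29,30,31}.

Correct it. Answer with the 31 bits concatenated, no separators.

s1 (pos 1,3,5,7,9,11,13,15,17,19,21,23,25,27,29,31): 0⊕1⊕0⊕1⊕0⊕1⊕0⊕0⊕0⊕1⊕0⊕0⊕0⊕1⊕0⊕0 = 1
s2 (pos 2,3,6,7,10,11,14,15,18,19,22,23,26,27,30,31): 0⊕1⊕1⊕1⊕0⊕1⊕0⊕0⊕1⊕1⊕1⊕0⊕1⊕1⊕0⊕0 = 1
s4 (pos 4,5,6,7,12,13,14,15,20,21,22,23,28,29,30,31): 1⊕0⊕1⊕1⊕1⊕0⊕0⊕0⊕0⊕0⊕1⊕0⊕1⊕0⊕0⊕0 = 0
s8 (pos 8,9,10,11,12,13,14,15,24,25,26,27,28,29,30,31): 0⊕0⊕0⊕1⊕1⊕0⊕0⊕0⊕0⊕0⊕1⊕1⊕1⊕0⊕0⊕0 = 1
s16 (pos 16,17,18,19,20,21,22,23,24,25,26,27,28,29,30,31): 1⊕0⊕1⊕1⊕0⊕0⊕1⊕0⊕0⊕0⊕1⊕1⊕1⊕0⊕0⊕0 = 1
Syndrome s16…s1 = 11011 → error at position 27.
Flip position 27: 0011011000110001011001000111000 → 0011011000110001011001000101000

0011011000110001011001000101000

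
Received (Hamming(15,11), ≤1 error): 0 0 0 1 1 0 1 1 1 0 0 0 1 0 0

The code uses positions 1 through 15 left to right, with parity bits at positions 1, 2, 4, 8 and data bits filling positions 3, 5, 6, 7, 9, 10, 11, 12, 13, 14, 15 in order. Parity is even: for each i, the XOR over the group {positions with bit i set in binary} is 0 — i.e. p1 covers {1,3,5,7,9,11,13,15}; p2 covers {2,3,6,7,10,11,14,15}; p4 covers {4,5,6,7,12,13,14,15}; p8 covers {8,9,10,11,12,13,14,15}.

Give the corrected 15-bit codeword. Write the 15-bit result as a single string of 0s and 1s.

s1 (pos 1,3,5,7,9,11,13,15): 0⊕0⊕1⊕1⊕1⊕0⊕1⊕0 = 0
s2 (pos 2,3,6,7,10,11,14,15): 0⊕0⊕0⊕1⊕0⊕0⊕0⊕0 = 1
s4 (pos 4,5,6,7,12,13,14,15): 1⊕1⊕0⊕1⊕0⊕1⊕0⊕0 = 0
s8 (pos 8,9,10,11,12,13,14,15): 1⊕1⊕0⊕0⊕0⊕1⊕0⊕0 = 1
Syndrome s8…s1 = 1010 → error at position 10.
Flip position 10: 000110111000100 → 000110111100100

000110111100100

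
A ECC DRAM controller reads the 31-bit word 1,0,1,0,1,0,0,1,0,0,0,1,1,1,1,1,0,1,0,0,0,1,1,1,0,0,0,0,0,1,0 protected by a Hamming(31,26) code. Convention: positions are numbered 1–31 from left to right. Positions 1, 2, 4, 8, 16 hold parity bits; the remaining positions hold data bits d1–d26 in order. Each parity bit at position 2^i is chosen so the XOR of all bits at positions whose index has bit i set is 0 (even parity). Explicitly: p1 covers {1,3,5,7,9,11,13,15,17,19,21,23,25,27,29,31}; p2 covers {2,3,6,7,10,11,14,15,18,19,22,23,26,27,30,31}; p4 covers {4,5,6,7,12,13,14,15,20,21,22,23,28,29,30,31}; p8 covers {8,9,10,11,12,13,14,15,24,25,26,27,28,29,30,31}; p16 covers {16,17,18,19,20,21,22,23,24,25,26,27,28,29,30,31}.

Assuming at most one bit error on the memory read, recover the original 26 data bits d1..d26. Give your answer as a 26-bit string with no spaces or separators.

11000101111010001110000010

s1 (pos 1,3,5,7,9,11,13,15,17,19,21,23,25,27,29,31): 1⊕1⊕1⊕0⊕0⊕0⊕1⊕1⊕0⊕0⊕0⊕1⊕0⊕0⊕0⊕0 = 0
s2 (pos 2,3,6,7,10,11,14,15,18,19,22,23,26,27,30,31): 0⊕1⊕0⊕0⊕0⊕0⊕1⊕1⊕1⊕0⊕1⊕1⊕0⊕0⊕1⊕0 = 1
s4 (pos 4,5,6,7,12,13,14,15,20,21,22,23,28,29,30,31): 0⊕1⊕0⊕0⊕1⊕1⊕1⊕1⊕0⊕0⊕1⊕1⊕0⊕0⊕1⊕0 = 0
s8 (pos 8,9,10,11,12,13,14,15,24,25,26,27,28,29,30,31): 1⊕0⊕0⊕0⊕1⊕1⊕1⊕1⊕1⊕0⊕0⊕0⊕0⊕0⊕1⊕0 = 1
s16 (pos 16,17,18,19,20,21,22,23,24,25,26,27,28,29,30,31): 1⊕0⊕1⊕0⊕0⊕0⊕1⊕1⊕1⊕0⊕0⊕0⊕0⊕0⊕1⊕0 = 0
Syndrome s16…s1 = 01010 → error at position 10.
Flip position 10: 1010100100011111010001110000010 → 1010100101011111010001110000010
Read data bits from positions 3,5,6,7,9,10,11,12,13,14,15,17,18,19,20,21,22,23,24,25,26,27,28,29,30,31: 11000101111010001110000010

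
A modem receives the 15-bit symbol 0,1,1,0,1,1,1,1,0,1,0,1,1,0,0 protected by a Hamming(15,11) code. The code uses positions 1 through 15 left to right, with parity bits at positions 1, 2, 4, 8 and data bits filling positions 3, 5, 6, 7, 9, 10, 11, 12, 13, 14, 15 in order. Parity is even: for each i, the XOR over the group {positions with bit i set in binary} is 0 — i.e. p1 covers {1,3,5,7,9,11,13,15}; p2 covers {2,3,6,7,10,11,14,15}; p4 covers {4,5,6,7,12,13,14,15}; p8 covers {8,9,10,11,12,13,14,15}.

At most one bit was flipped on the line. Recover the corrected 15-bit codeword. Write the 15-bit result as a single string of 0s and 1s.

s1 (pos 1,3,5,7,9,11,13,15): 0⊕1⊕1⊕1⊕0⊕0⊕1⊕0 = 0
s2 (pos 2,3,6,7,10,11,14,15): 1⊕1⊕1⊕1⊕1⊕0⊕0⊕0 = 1
s4 (pos 4,5,6,7,12,13,14,15): 0⊕1⊕1⊕1⊕1⊕1⊕0⊕0 = 1
s8 (pos 8,9,10,11,12,13,14,15): 1⊕0⊕1⊕0⊕1⊕1⊕0⊕0 = 0
Syndrome s8…s1 = 0110 → error at position 6.
Flip position 6: 011011110101100 → 011010110101100

011010110101100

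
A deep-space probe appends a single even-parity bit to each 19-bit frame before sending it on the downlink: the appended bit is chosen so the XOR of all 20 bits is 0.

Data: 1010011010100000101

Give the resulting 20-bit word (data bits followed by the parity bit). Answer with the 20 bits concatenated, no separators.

XOR of the 19 data bits: 1⊕0⊕1⊕0⊕0⊕1⊕1⊕0⊕1⊕0⊕1⊕0⊕0⊕0⊕0⊕0⊕1⊕0⊕1 = 0
Parity bit = 0 (so all 20 bits XOR to 0).

10100110101000001010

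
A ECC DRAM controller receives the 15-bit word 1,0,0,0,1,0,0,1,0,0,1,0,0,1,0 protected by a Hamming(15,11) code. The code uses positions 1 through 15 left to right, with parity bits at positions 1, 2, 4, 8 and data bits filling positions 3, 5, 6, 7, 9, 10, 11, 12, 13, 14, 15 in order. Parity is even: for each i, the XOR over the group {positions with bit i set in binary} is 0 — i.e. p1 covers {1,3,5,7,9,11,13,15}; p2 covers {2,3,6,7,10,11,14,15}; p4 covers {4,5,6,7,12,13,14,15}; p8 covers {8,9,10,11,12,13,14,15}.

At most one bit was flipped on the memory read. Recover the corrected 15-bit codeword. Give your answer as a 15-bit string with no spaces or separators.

s1 (pos 1,3,5,7,9,11,13,15): 1⊕0⊕1⊕0⊕0⊕1⊕0⊕0 = 1
s2 (pos 2,3,6,7,10,11,14,15): 0⊕0⊕0⊕0⊕0⊕1⊕1⊕0 = 0
s4 (pos 4,5,6,7,12,13,14,15): 0⊕1⊕0⊕0⊕0⊕0⊕1⊕0 = 0
s8 (pos 8,9,10,11,12,13,14,15): 1⊕0⊕0⊕1⊕0⊕0⊕1⊕0 = 1
Syndrome s8…s1 = 1001 → error at position 9.
Flip position 9: 100010010010010 → 100010011010010

100010011010010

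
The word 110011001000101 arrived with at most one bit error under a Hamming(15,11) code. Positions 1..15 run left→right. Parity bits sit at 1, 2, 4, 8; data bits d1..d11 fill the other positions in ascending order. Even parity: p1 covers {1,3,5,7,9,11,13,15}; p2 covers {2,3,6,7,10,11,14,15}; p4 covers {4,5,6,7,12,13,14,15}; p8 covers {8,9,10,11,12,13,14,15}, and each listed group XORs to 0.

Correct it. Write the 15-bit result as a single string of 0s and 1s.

110011001010101

s1 (pos 1,3,5,7,9,11,13,15): 1⊕0⊕1⊕0⊕1⊕0⊕1⊕1 = 1
s2 (pos 2,3,6,7,10,11,14,15): 1⊕0⊕1⊕0⊕0⊕0⊕0⊕1 = 1
s4 (pos 4,5,6,7,12,13,14,15): 0⊕1⊕1⊕0⊕0⊕1⊕0⊕1 = 0
s8 (pos 8,9,10,11,12,13,14,15): 0⊕1⊕0⊕0⊕0⊕1⊕0⊕1 = 1
Syndrome s8…s1 = 1011 → error at position 11.
Flip position 11: 110011001000101 → 110011001010101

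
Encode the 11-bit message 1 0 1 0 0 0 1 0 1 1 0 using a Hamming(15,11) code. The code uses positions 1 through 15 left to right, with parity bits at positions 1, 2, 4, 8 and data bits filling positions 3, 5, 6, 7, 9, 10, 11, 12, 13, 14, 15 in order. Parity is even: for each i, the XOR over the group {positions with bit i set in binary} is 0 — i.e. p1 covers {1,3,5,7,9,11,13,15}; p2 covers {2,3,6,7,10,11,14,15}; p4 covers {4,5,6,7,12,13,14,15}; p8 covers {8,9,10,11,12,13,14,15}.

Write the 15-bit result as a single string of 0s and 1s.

101101010010110

Place data at non-parity positions: p1 p2 1 p4 0 1 0 p8 0 0 1 0 1 1 0
p1 (pos 1,3,5,7,9,11,13,15): XOR of data positions = 1⊕0⊕0⊕0⊕1⊕1⊕0 = 1
p2 (pos 2,3,6,7,10,11,14,15): XOR of data positions = 1⊕1⊕0⊕0⊕1⊕1⊕0 = 0
p4 (pos 4,5,6,7,12,13,14,15): XOR of data positions = 0⊕1⊕0⊕0⊕1⊕1⊕0 = 1
p8 (pos 8,9,10,11,12,13,14,15): XOR of data positions = 0⊕0⊕1⊕0⊕1⊕1⊕0 = 1
Codeword: 101101010010110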